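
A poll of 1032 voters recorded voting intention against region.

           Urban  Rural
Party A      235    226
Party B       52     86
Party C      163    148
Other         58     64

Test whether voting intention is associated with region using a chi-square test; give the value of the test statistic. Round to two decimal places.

9.33

Row totals: 461, 138, 311, 122. Column totals: 508, 524. Grand total N = 1032.
Expected counts (row total × column total / N):
  Party A, Urban: 461×508/1032 = 226.926
  Party A, Rural: 461×524/1032 = 234.074
  Party B, Urban: 138×508/1032 = 67.930
  Party B, Rural: 138×524/1032 = 70.070
  Party C, Urban: 311×508/1032 = 153.089
  Party C, Rural: 311×524/1032 = 157.911
  Other, Urban: 122×508/1032 = 60.054
  Other, Rural: 122×524/1032 = 61.946
Contributions (O − E)²/E:
  (235 − 226.926)²/226.926 = 0.2873
  (226 − 234.074)²/234.074 = 0.2785
  (52 − 67.930)²/67.930 = 3.7357
  (86 − 70.070)²/70.070 = 3.6216
  (163 − 153.089)²/153.089 = 0.6416
  (148 − 157.911)²/157.911 = 0.6220
  (58 − 60.054)²/60.054 = 0.0703
  (64 − 61.946)²/61.946 = 0.0681
χ² = 0.2873 + 0.2785 + 3.7357 + 3.6216 + 0.6416 + 0.6220 + 0.0703 + 0.0681 = 9.33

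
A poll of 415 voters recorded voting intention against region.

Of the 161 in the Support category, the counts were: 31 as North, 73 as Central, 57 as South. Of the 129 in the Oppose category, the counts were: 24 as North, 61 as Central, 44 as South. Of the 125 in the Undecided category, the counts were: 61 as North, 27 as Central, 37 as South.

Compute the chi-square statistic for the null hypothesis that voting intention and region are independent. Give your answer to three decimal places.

Row totals: 161, 129, 125. Column totals: 116, 161, 138. Grand total N = 415.
Expected counts (row total × column total / N):
  Support, North: 161×116/415 = 45.0024
  Support, Central: 161×161/415 = 62.4602
  Support, South: 161×138/415 = 53.5373
  Oppose, North: 129×116/415 = 36.0578
  Oppose, Central: 129×161/415 = 50.0458
  Oppose, South: 129×138/415 = 42.8964
  Undecided, North: 125×116/415 = 34.9398
  Undecided, Central: 125×161/415 = 48.4940
  Undecided, South: 125×138/415 = 41.5663
Contributions (O − E)²/E:
  (31 − 45.0024)²/45.0024 = 4.3568
  (73 − 62.4602)²/62.4602 = 1.7785
  (57 − 53.5373)²/53.5373 = 0.2240
  (24 − 36.0578)²/36.0578 = 4.0322
  (61 − 50.0458)²/50.0458 = 2.3977
  (44 − 42.8964)²/42.8964 = 0.0284
  (61 − 34.9398)²/34.9398 = 19.4373
  (27 − 48.4940)²/48.4940 = 9.5268
  (37 − 41.5663)²/41.5663 = 0.5016
χ² = 4.3568 + 1.7785 + 0.2240 + 4.0322 + 2.3977 + 0.0284 + 19.4373 + 9.5268 + 0.5016 = 42.283

42.283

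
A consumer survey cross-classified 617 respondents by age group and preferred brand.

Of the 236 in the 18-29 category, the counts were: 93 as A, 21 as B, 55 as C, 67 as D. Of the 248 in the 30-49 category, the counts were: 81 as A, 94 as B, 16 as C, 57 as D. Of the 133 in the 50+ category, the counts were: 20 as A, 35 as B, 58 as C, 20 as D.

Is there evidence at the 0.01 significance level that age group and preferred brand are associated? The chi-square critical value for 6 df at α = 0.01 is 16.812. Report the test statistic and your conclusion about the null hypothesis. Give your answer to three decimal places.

Row totals: 236, 248, 133. Column totals: 194, 150, 129, 144. Grand total N = 617.
Expected counts (row total × column total / N):
  18-29, A: 236×194/617 = 74.2042
  18-29, B: 236×150/617 = 57.3744
  18-29, C: 236×129/617 = 49.3420
  18-29, D: 236×144/617 = 55.0794
  30-49, A: 248×194/617 = 77.9773
  30-49, B: 248×150/617 = 60.2917
  30-49, C: 248×129/617 = 51.8509
  30-49, D: 248×144/617 = 57.8801
  50+, A: 133×194/617 = 41.8185
  50+, B: 133×150/617 = 32.3339
  50+, C: 133×129/617 = 27.8071
  50+, D: 133×144/617 = 31.0405
Contributions (O − E)²/E:
  (93 − 74.2042)²/74.2042 = 4.7609
  (21 − 57.3744)²/57.3744 = 23.0608
  (55 − 49.3420)²/49.3420 = 0.6488
  (67 − 55.0794)²/55.0794 = 2.5799
  (81 − 77.9773)²/77.9773 = 0.1172
  (94 − 60.2917)²/60.2917 = 18.8459
  (16 − 51.8509)²/51.8509 = 24.7881
  (57 − 57.8801)²/57.8801 = 0.0134
  (20 − 41.8185)²/41.8185 = 11.3836
  (35 − 32.3339)²/32.3339 = 0.2198
  (58 − 27.8071)²/27.8071 = 32.7834
  (20 − 31.0405)²/31.0405 = 3.9269
χ² = 4.7609 + 23.0608 + 0.6488 + 2.5799 + 0.1172 + 18.8459 + 24.7881 + 0.0134 + 11.3836 + 0.2198 + 32.7834 + 3.9269 = 123.129
df = (3−1)(4−1) = 6. Since 123.129 > 16.812, reject the null hypothesis of independence at α = 0.01.

123.129; reject H₀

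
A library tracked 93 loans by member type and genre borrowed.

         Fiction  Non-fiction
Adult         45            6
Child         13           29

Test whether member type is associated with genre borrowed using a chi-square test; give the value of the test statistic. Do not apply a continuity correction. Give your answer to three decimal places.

32.200

Row totals: 51, 42. Column totals: 58, 35. Grand total N = 93.
Expected counts (row total × column total / N):
  Adult, Fiction: 51×58/93 = 31.80645
  Adult, Non-fiction: 51×35/93 = 19.19355
  Child, Fiction: 42×58/93 = 26.19355
  Child, Non-fiction: 42×35/93 = 15.80645
Contributions (O − E)²/E:
  (45 − 31.80645)²/31.80645 = 5.4728
  (6 − 19.19355)²/19.19355 = 9.0692
  (13 − 26.19355)²/26.19355 = 6.6455
  (29 − 15.80645)²/15.80645 = 11.0126
χ² = 5.4728 + 9.0692 + 6.6455 + 11.0126 = 32.200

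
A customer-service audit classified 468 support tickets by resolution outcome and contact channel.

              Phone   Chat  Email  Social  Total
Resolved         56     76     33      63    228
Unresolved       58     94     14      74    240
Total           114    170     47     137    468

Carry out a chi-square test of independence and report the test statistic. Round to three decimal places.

Grand total N = 468.
Expected counts (row total × column total / N):
  Resolved, Phone: 228×114/468 = 55.53846
  Resolved, Chat: 228×170/468 = 82.82051
  Resolved, Email: 228×47/468 = 22.89744
  Resolved, Social: 228×137/468 = 66.74359
  Unresolved, Phone: 240×114/468 = 58.46154
  Unresolved, Chat: 240×170/468 = 87.17949
  Unresolved, Email: 240×47/468 = 24.10256
  Unresolved, Social: 240×137/468 = 70.25641
Contributions (O − E)²/E:
  (56 − 55.53846)²/55.53846 = 0.0038
  (76 − 82.82051)²/82.82051 = 0.5617
  (33 − 22.89744)²/22.89744 = 4.4573
  (63 − 66.74359)²/66.74359 = 0.2100
  (58 − 58.46154)²/58.46154 = 0.0036
  (94 − 87.17949)²/87.17949 = 0.5336
  (14 − 24.10256)²/24.10256 = 4.2345
  (74 − 70.25641)²/70.25641 = 0.1995
χ² = 0.0038 + 0.5617 + 4.4573 + 0.2100 + 0.0036 + 0.5336 + 4.2345 + 0.1995 = 10.204

10.204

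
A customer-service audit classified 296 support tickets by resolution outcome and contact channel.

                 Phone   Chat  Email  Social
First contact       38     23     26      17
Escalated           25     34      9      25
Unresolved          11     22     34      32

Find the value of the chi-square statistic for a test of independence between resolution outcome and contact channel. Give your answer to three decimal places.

36.342

Row totals: 104, 93, 99. Column totals: 74, 79, 69, 74. Grand total N = 296.
Expected counts (row total × column total / N):
  First contact, Phone: 104×74/296 = 26.0000
  First contact, Chat: 104×79/296 = 27.7568
  First contact, Email: 104×69/296 = 24.2432
  First contact, Social: 104×74/296 = 26.0000
  Escalated, Phone: 93×74/296 = 23.2500
  Escalated, Chat: 93×79/296 = 24.8209
  Escalated, Email: 93×69/296 = 21.6791
  Escalated, Social: 93×74/296 = 23.2500
  Unresolved, Phone: 99×74/296 = 24.7500
  Unresolved, Chat: 99×79/296 = 26.4223
  Unresolved, Email: 99×69/296 = 23.0777
  Unresolved, Social: 99×74/296 = 24.7500
Contributions (O − E)²/E:
  (38 − 26.0000)²/26.0000 = 5.5385
  (23 − 27.7568)²/27.7568 = 0.8152
  (26 − 24.2432)²/24.2432 = 0.1273
  (17 − 26.0000)²/26.0000 = 3.1154
  (25 − 23.2500)²/23.2500 = 0.1317
  (34 − 24.8209)²/24.8209 = 3.3946
  (9 − 21.6791)²/21.6791 = 7.4154
  (25 − 23.2500)²/23.2500 = 0.1317
  (11 − 24.7500)²/24.7500 = 7.6389
  (22 − 26.4223)²/26.4223 = 0.7402
  (34 − 23.0777)²/23.0777 = 5.1693
  (32 − 24.7500)²/24.7500 = 2.1237
χ² = 5.5385 + 0.8152 + 0.1273 + 3.1154 + 0.1317 + 3.3946 + 7.4154 + 0.1317 + 7.6389 + 0.7402 + 5.1693 + 2.1237 = 36.342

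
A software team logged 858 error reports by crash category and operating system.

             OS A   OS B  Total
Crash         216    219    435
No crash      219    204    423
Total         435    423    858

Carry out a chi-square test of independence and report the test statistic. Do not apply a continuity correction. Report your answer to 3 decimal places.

0.385

Grand total N = 858.
Expected counts (row total × column total / N):
  Crash, OS A: 435×435/858 = 220.5420
  Crash, OS B: 435×423/858 = 214.4580
  No crash, OS A: 423×435/858 = 214.4580
  No crash, OS B: 423×423/858 = 208.5420
Contributions (O − E)²/E:
  (216 − 220.5420)²/220.5420 = 0.0935
  (219 − 214.4580)²/214.4580 = 0.0962
  (219 − 214.4580)²/214.4580 = 0.0962
  (204 − 208.5420)²/208.5420 = 0.0989
χ² = 0.0935 + 0.0962 + 0.0962 + 0.0989 = 0.385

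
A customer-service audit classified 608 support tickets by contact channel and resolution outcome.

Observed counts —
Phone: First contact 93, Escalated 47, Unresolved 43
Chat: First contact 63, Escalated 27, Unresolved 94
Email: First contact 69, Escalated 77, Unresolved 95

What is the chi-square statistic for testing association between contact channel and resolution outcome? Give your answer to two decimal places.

45.47

Row totals: 183, 184, 241. Column totals: 225, 151, 232. Grand total N = 608.
Expected counts (row total × column total / N):
  Phone, First contact: 183×225/608 = 67.722
  Phone, Escalated: 183×151/608 = 45.449
  Phone, Unresolved: 183×232/608 = 69.829
  Chat, First contact: 184×225/608 = 68.092
  Chat, Escalated: 184×151/608 = 45.697
  Chat, Unresolved: 184×232/608 = 70.211
  Email, First contact: 241×225/608 = 89.186
  Email, Escalated: 241×151/608 = 59.854
  Email, Unresolved: 241×232/608 = 91.961
Contributions (O − E)²/E:
  (93 − 67.722)²/67.722 = 9.4353
  (47 − 45.449)²/45.449 = 0.0529
  (43 − 69.829)²/69.829 = 10.3080
  (63 − 68.092)²/68.092 = 0.3808
  (27 − 45.697)²/45.697 = 7.6499
  (94 − 70.211)²/70.211 = 8.0602
  (69 − 89.186)²/89.186 = 4.5688
  (77 − 59.854)²/59.854 = 4.9117
  (95 − 91.961)²/91.961 = 0.1004
χ² = 9.4353 + 0.0529 + 10.3080 + 0.3808 + 7.6499 + 8.0602 + 4.5688 + 4.9117 + 0.1004 = 45.47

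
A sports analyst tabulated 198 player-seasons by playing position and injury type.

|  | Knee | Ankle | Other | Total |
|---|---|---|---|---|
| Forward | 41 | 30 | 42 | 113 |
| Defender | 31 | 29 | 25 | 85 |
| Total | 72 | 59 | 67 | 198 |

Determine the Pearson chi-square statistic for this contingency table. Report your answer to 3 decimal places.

1.796

Grand total N = 198.
Expected counts (row total × column total / N):
  Forward, Knee: 113×72/198 = 41.0909
  Forward, Ankle: 113×59/198 = 33.6717
  Forward, Other: 113×67/198 = 38.2374
  Defender, Knee: 85×72/198 = 30.9091
  Defender, Ankle: 85×59/198 = 25.3283
  Defender, Other: 85×67/198 = 28.7626
Contributions (O − E)²/E:
  (41 − 41.0909)²/41.0909 = 0.0002
  (30 − 33.6717)²/33.6717 = 0.4004
  (42 − 38.2374)²/38.2374 = 0.3702
  (31 − 30.9091)²/30.9091 = 0.0003
  (29 − 25.3283)²/25.3283 = 0.5323
  (25 − 28.7626)²/28.7626 = 0.4922
χ² = 0.0002 + 0.4004 + 0.3702 + 0.0003 + 0.5323 + 0.4922 = 1.796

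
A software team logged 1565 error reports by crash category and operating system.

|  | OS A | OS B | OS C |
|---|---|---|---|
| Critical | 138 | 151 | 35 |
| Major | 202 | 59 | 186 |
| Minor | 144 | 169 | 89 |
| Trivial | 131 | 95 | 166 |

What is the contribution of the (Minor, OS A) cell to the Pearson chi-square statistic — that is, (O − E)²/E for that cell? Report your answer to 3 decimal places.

Row total (Minor) = 402; column total (OS A) = 615; N = 1565.
Expected count E = 402 × 615 / 1565 = 157.9744.
Contribution = (O − E)²/E = (144 − 157.9744)² / 157.9744 = 1.236.

1.236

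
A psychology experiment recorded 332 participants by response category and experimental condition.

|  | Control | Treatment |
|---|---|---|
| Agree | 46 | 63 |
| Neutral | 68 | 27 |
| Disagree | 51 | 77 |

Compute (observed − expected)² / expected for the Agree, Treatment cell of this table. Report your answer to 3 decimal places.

Row total (Agree) = 109; column total (Treatment) = 167; N = 332.
Expected count E = 109 × 167 / 332 = 54.8283.
Contribution = (O − E)²/E = (63 − 54.8283)² / 54.8283 = 1.218.

1.218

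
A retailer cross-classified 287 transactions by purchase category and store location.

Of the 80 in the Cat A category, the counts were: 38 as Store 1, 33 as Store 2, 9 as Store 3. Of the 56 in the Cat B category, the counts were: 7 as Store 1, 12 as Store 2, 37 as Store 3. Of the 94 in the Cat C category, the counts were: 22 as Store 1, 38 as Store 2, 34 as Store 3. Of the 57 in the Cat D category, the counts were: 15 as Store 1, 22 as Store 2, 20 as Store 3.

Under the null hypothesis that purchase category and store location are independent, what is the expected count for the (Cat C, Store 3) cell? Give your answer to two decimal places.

32.75

Row total (Cat C) = 94; column total (Store 3) = 100; grand total N = 287.
Expected count = (row total × column total) / N = 94 × 100 / 287 = 32.75.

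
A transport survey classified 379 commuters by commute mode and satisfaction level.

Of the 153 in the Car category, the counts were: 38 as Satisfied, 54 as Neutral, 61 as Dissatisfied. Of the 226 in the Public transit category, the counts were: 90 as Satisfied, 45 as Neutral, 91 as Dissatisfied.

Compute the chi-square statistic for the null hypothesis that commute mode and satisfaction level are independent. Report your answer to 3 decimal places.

14.335

Row totals: 153, 226. Column totals: 128, 99, 152. Grand total N = 379.
Expected counts (row total × column total / N):
  Car, Satisfied: 153×128/379 = 51.6728
  Car, Neutral: 153×99/379 = 39.9657
  Car, Dissatisfied: 153×152/379 = 61.3615
  Public transit, Satisfied: 226×128/379 = 76.3272
  Public transit, Neutral: 226×99/379 = 59.0343
  Public transit, Dissatisfied: 226×152/379 = 90.6385
Contributions (O − E)²/E:
  (38 − 51.6728)²/51.6728 = 3.6179
  (54 − 39.9657)²/39.9657 = 4.9283
  (61 − 61.3615)²/61.3615 = 0.0021
  (90 − 76.3272)²/76.3272 = 2.4493
  (45 − 59.0343)²/59.0343 = 3.3364
  (91 − 90.6385)²/90.6385 = 0.0014
χ² = 3.6179 + 4.9283 + 0.0021 + 2.4493 + 3.3364 + 0.0014 = 14.335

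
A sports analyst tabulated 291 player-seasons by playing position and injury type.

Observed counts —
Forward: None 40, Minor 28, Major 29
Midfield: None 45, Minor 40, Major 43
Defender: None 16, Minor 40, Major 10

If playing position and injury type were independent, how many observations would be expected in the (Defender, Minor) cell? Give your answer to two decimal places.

24.49

Row total (Defender) = 66; column total (Minor) = 108; grand total N = 291.
Expected count = (row total × column total) / N = 66 × 108 / 291 = 24.49.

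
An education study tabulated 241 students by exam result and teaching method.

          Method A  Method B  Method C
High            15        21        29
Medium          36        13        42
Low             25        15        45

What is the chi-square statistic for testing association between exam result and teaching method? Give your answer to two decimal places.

10.63

Row totals: 65, 91, 85. Column totals: 76, 49, 116. Grand total N = 241.
Expected counts (row total × column total / N):
  High, Method A: 65×76/241 = 20.498
  High, Method B: 65×49/241 = 13.216
  High, Method C: 65×116/241 = 31.286
  Medium, Method A: 91×76/241 = 28.697
  Medium, Method B: 91×49/241 = 18.502
  Medium, Method C: 91×116/241 = 43.801
  Low, Method A: 85×76/241 = 26.805
  Low, Method B: 85×49/241 = 17.282
  Low, Method C: 85×116/241 = 40.913
Contributions (O − E)²/E:
  (15 − 20.498)²/20.498 = 1.4747
  (21 − 13.216)²/13.216 = 4.5846
  (29 − 31.286)²/31.286 = 0.1670
  (36 − 28.697)²/28.697 = 1.8585
  (13 − 18.502)²/18.502 = 1.6361
  (42 − 43.801)²/43.801 = 0.0741
  (25 − 26.805)²/26.805 = 0.1215
  (15 − 17.282)²/17.282 = 0.3013
  (45 − 40.913)²/40.913 = 0.4083
χ² = 1.4747 + 4.5846 + 0.1670 + 1.8585 + 1.6361 + 0.0741 + 0.1215 + 0.3013 + 0.4083 = 10.63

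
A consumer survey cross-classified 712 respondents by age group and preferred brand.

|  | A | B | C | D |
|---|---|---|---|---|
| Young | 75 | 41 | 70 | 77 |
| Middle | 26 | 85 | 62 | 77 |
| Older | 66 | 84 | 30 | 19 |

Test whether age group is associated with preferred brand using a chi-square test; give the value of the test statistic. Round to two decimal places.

Row totals: 263, 250, 199. Column totals: 167, 210, 162, 173. Grand total N = 712.
Expected counts (row total × column total / N):
  Young, A: 263×167/712 = 61.687
  Young, B: 263×210/712 = 77.570
  Young, C: 263×162/712 = 59.840
  Young, D: 263×173/712 = 63.903
  Middle, A: 250×167/712 = 58.638
  Middle, B: 250×210/712 = 73.736
  Middle, C: 250×162/712 = 56.882
  Middle, D: 250×173/712 = 60.744
  Older, A: 199×167/712 = 46.676
  Older, B: 199×210/712 = 58.694
  Older, C: 199×162/712 = 45.278
  Older, D: 199×173/712 = 48.353
Contributions (O − E)²/E:
  (75 − 61.687)²/61.687 = 2.8731
  (41 − 77.570)²/77.570 = 17.2407
  (70 − 59.840)²/59.840 = 1.7250
  (77 − 63.903)²/63.903 = 2.6842
  (26 − 58.638)²/58.638 = 18.1664
  (85 − 73.736)²/73.736 = 1.7207
  (62 − 56.882)²/56.882 = 0.4605
  (77 − 60.744)²/60.744 = 4.3503
  (66 − 46.676)²/46.676 = 8.0002
  (84 − 58.694)²/58.694 = 10.9107
  (30 − 45.278)²/45.278 = 5.1552
  (19 − 48.353)²/48.353 = 17.8189
χ² = 2.8731 + 17.2407 + 1.7250 + 2.6842 + 18.1664 + 1.7207 + 0.4605 + 4.3503 + 8.0002 + 10.9107 + 5.1552 + 17.8189 = 91.11

91.11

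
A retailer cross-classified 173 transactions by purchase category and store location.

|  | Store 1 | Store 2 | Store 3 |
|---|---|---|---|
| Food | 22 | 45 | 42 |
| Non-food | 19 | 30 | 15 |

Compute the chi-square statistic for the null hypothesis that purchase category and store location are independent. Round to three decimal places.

4.616

Row totals: 109, 64. Column totals: 41, 75, 57. Grand total N = 173.
Expected counts (row total × column total / N):
  Food, Store 1: 109×41/173 = 25.8324
  Food, Store 2: 109×75/173 = 47.2543
  Food, Store 3: 109×57/173 = 35.9133
  Non-food, Store 1: 64×41/173 = 15.1676
  Non-food, Store 2: 64×75/173 = 27.7457
  Non-food, Store 3: 64×57/173 = 21.0867
Contributions (O − E)²/E:
  (22 − 25.8324)²/25.8324 = 0.5686
  (45 − 47.2543)²/47.2543 = 0.1075
  (42 − 35.9133)²/35.9133 = 1.0316
  (19 − 15.1676)²/15.1676 = 0.9683
  (30 − 27.7457)²/27.7457 = 0.1832
  (15 − 21.0867)²/21.0867 = 1.7569
χ² = 0.5686 + 0.1075 + 1.0316 + 0.9683 + 0.1832 + 1.7569 = 4.616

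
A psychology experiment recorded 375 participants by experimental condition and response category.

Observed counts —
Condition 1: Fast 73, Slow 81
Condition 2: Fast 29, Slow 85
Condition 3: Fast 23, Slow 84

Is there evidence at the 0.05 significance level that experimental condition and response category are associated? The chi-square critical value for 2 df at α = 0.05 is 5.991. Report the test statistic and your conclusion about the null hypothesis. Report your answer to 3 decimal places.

23.663; reject H₀

Row totals: 154, 114, 107. Column totals: 125, 250. Grand total N = 375.
Expected counts (row total × column total / N):
  Condition 1, Fast: 154×125/375 = 51.3333
  Condition 1, Slow: 154×250/375 = 102.6667
  Condition 2, Fast: 114×125/375 = 38.0000
  Condition 2, Slow: 114×250/375 = 76.0000
  Condition 3, Fast: 107×125/375 = 35.6667
  Condition 3, Slow: 107×250/375 = 71.3333
Contributions (O − E)²/E:
  (73 − 51.3333)²/51.3333 = 9.1451
  (81 − 102.6667)²/102.6667 = 4.5725
  (29 − 38.0000)²/38.0000 = 2.1316
  (85 − 76.0000)²/76.0000 = 1.0658
  (23 − 35.6667)²/35.6667 = 4.4985
  (84 − 71.3333)²/71.3333 = 2.2492
χ² = 9.1451 + 4.5725 + 2.1316 + 1.0658 + 4.4985 + 2.2492 = 23.663
df = (3−1)(2−1) = 2. Since 23.663 > 5.991, reject the null hypothesis of independence at α = 0.05.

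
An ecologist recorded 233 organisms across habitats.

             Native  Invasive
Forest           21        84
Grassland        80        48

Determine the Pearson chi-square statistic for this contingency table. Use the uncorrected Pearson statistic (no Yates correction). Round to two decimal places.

42.43

Row totals: 105, 128. Column totals: 101, 132. Grand total N = 233.
Expected counts (row total × column total / N):
  Forest, Native: 105×101/233 = 45.515
  Forest, Invasive: 105×132/233 = 59.485
  Grassland, Native: 128×101/233 = 55.485
  Grassland, Invasive: 128×132/233 = 72.515
Contributions (O − E)²/E:
  (21 − 45.515)²/45.515 = 13.2041
  (84 − 59.485)²/59.485 = 10.1031
  (80 − 55.485)²/55.485 = 10.8315
  (48 − 72.515)²/72.515 = 8.2877
χ² = 13.2041 + 10.1031 + 10.8315 + 8.2877 = 42.43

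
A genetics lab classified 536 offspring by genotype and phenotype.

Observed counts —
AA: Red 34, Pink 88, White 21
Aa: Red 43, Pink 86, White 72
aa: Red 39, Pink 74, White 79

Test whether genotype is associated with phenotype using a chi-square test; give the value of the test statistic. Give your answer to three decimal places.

29.952

Row totals: 143, 201, 192. Column totals: 116, 248, 172. Grand total N = 536.
Expected counts (row total × column total / N):
  AA, Red: 143×116/536 = 30.9478
  AA, Pink: 143×248/536 = 66.1642
  AA, White: 143×172/536 = 45.8881
  Aa, Red: 201×116/536 = 43.5000
  Aa, Pink: 201×248/536 = 93.0000
  Aa, White: 201×172/536 = 64.5000
  aa, Red: 192×116/536 = 41.5522
  aa, Pink: 192×248/536 = 88.8358
  aa, White: 192×172/536 = 61.6119
Contributions (O − E)²/E:
  (34 − 30.9478)²/30.9478 = 0.3010
  (88 − 66.1642)²/66.1642 = 7.2063
  (21 − 45.8881)²/45.8881 = 13.4984
  (43 − 43.5000)²/43.5000 = 0.0057
  (86 − 93.0000)²/93.0000 = 0.5269
  (72 − 64.5000)²/64.5000 = 0.8721
  (39 − 41.5522)²/41.5522 = 0.1568
  (74 − 88.8358)²/88.8358 = 2.4776
  (79 − 61.6119)²/61.6119 = 4.9073
χ² = 0.3010 + 7.2063 + 13.4984 + 0.0057 + 0.5269 + 0.8721 + 0.1568 + 2.4776 + 4.9073 = 29.952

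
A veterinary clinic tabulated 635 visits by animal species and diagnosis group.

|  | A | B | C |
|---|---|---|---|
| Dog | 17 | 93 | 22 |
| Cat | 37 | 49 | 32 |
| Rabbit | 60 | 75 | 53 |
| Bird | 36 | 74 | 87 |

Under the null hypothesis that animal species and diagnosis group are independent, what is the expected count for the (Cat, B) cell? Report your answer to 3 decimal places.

Row total (Cat) = 118; column total (B) = 291; grand total N = 635.
Expected count = (row total × column total) / N = 118 × 291 / 635 = 54.076.

54.076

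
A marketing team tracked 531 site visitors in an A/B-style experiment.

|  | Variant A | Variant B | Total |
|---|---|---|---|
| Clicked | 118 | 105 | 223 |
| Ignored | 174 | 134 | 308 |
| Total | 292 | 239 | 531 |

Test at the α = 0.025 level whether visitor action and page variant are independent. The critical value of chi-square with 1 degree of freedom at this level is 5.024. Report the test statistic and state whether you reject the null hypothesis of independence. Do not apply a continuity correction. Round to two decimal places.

Grand total N = 531.
Expected counts (row total × column total / N):
  Clicked, Variant A: 223×292/531 = 122.629
  Clicked, Variant B: 223×239/531 = 100.371
  Ignored, Variant A: 308×292/531 = 169.371
  Ignored, Variant B: 308×239/531 = 138.629
Contributions (O − E)²/E:
  (118 − 122.629)²/122.629 = 0.1747
  (105 − 100.371)²/100.371 = 0.2135
  (174 − 169.371)²/169.371 = 0.1265
  (134 − 138.629)²/138.629 = 0.1546
χ² = 0.1747 + 0.2135 + 0.1265 + 0.1546 = 0.67
df = (2−1)(2−1) = 1. Since 0.67 < 5.024, fail to reject the null hypothesis of independence at α = 0.025.

0.67; fail to reject H₀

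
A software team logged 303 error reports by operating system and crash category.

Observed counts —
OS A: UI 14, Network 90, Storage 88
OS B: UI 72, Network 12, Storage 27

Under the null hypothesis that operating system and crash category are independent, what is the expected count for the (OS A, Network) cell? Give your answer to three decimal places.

64.634

Row total (OS A) = 192; column total (Network) = 102; grand total N = 303.
Expected count = (row total × column total) / N = 192 × 102 / 303 = 64.634.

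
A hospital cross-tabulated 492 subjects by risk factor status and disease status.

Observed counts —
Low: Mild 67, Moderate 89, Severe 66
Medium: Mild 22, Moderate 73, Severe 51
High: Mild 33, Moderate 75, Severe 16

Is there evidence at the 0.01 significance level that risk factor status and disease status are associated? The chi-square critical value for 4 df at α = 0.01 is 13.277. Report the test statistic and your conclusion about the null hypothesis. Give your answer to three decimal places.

28.470; reject H₀

Row totals: 222, 146, 124. Column totals: 122, 237, 133. Grand total N = 492.
Expected counts (row total × column total / N):
  Low, Mild: 222×122/492 = 55.0488
  Low, Moderate: 222×237/492 = 106.9390
  Low, Severe: 222×133/492 = 60.0122
  Medium, Mild: 146×122/492 = 36.2033
  Medium, Moderate: 146×237/492 = 70.3293
  Medium, Severe: 146×133/492 = 39.4675
  High, Mild: 124×122/492 = 30.7480
  High, Moderate: 124×237/492 = 59.7317
  High, Severe: 124×133/492 = 33.5203
Contributions (O − E)²/E:
  (67 − 55.0488)²/55.0488 = 2.5946
  (89 − 106.9390)²/106.9390 = 3.0093
  (66 − 60.0122)²/60.0122 = 0.5974
  (22 − 36.2033)²/36.2033 = 5.5722
  (73 − 70.3293)²/70.3293 = 0.1014
  (51 − 39.4675)²/39.4675 = 3.3698
  (33 − 30.7480)²/30.7480 = 0.1649
  (75 − 59.7317)²/59.7317 = 3.9028
  (16 − 33.5203)²/33.5203 = 9.1575
χ² = 2.5946 + 3.0093 + 0.5974 + 5.5722 + 0.1014 + 3.3698 + 0.1649 + 3.9028 + 9.1575 = 28.470
df = (3−1)(3−1) = 4. Since 28.470 > 13.277, reject the null hypothesis of independence at α = 0.01.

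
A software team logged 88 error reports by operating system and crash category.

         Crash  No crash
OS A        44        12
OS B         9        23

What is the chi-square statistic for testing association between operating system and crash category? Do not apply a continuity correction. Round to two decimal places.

21.63

Row totals: 56, 32. Column totals: 53, 35. Grand total N = 88.
Expected counts (row total × column total / N):
  OS A, Crash: 56×53/88 = 33.7273
  OS A, No crash: 56×35/88 = 22.2727
  OS B, Crash: 32×53/88 = 19.2727
  OS B, No crash: 32×35/88 = 12.7273
Contributions (O − E)²/E:
  (44 − 33.7273)²/33.7273 = 3.1289
  (12 − 22.2727)²/22.2727 = 4.7380
  (9 − 19.2727)²/19.2727 = 5.4755
  (23 − 12.7273)²/12.7273 = 8.2915
χ² = 3.1289 + 4.7380 + 5.4755 + 8.2915 = 21.63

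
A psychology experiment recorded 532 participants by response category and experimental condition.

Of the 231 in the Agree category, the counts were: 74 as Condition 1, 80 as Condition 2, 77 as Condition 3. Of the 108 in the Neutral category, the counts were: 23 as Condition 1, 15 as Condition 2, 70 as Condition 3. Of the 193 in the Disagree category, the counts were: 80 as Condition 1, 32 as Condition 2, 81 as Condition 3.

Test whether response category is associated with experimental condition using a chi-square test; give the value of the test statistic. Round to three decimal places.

Row totals: 231, 108, 193. Column totals: 177, 127, 228. Grand total N = 532.
Expected counts (row total × column total / N):
  Agree, Condition 1: 231×177/532 = 76.8553
  Agree, Condition 2: 231×127/532 = 55.1447
  Agree, Condition 3: 231×228/532 = 99.0000
  Neutral, Condition 1: 108×177/532 = 35.9323
  Neutral, Condition 2: 108×127/532 = 25.7820
  Neutral, Condition 3: 108×228/532 = 46.2857
  Disagree, Condition 1: 193×177/532 = 64.2124
  Disagree, Condition 2: 193×127/532 = 46.0733
  Disagree, Condition 3: 193×228/532 = 82.7143
Contributions (O − E)²/E:
  (74 − 76.8553)²/76.8553 = 0.1061
  (80 − 55.1447)²/55.1447 = 11.2030
  (77 − 99.0000)²/99.0000 = 4.8889
  (23 − 35.9323)²/35.9323 = 4.6544
  (15 − 25.7820)²/25.7820 = 4.5090
  (70 − 46.2857)²/46.2857 = 12.1499
  (80 − 64.2124)²/64.2124 = 3.8816
  (32 − 46.0733)²/46.0733 = 4.2988
  (81 − 82.7143)²/82.7143 = 0.0355
χ² = 0.1061 + 11.2030 + 4.8889 + 4.6544 + 4.5090 + 12.1499 + 3.8816 + 4.2988 + 0.0355 = 45.727

45.727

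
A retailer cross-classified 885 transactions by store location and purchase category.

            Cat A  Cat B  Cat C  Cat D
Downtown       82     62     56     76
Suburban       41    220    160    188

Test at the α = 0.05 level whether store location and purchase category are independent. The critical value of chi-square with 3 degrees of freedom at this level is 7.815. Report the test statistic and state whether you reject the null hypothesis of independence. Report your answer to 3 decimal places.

86.767; reject H₀

Row totals: 276, 609. Column totals: 123, 282, 216, 264. Grand total N = 885.
Expected counts (row total × column total / N):
  Downtown, Cat A: 276×123/885 = 38.3593
  Downtown, Cat B: 276×282/885 = 87.9458
  Downtown, Cat C: 276×216/885 = 67.3627
  Downtown, Cat D: 276×264/885 = 82.3322
  Suburban, Cat A: 609×123/885 = 84.6407
  Suburban, Cat B: 609×282/885 = 194.0542
  Suburban, Cat C: 609×216/885 = 148.6373
  Suburban, Cat D: 609×264/885 = 181.6678
Contributions (O − E)²/E:
  (82 − 38.3593)²/38.3593 = 49.6493
  (62 − 87.9458)²/87.9458 = 7.6545
  (56 − 67.3627)²/67.3627 = 1.9167
  (76 − 82.3322)²/82.3322 = 0.4870
  (41 − 84.6407)²/84.6407 = 22.5011
  (220 − 194.0542)²/194.0542 = 3.4691
  (160 − 148.6373)²/148.6373 = 0.8686
  (188 − 181.6678)²/181.6678 = 0.2207
χ² = 49.6493 + 7.6545 + 1.9167 + 0.4870 + 22.5011 + 3.4691 + 0.8686 + 0.2207 = 86.767
df = (2−1)(4−1) = 3. Since 86.767 > 7.815, reject the null hypothesis of independence at α = 0.05.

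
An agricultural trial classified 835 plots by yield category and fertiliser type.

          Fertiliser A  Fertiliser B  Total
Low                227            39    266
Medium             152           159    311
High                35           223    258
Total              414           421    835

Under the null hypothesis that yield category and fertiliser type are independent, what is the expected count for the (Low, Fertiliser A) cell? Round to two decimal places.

131.89

Row total (Low) = 266; column total (Fertiliser A) = 414; grand total N = 835.
Expected count = (row total × column total) / N = 266 × 414 / 835 = 131.89.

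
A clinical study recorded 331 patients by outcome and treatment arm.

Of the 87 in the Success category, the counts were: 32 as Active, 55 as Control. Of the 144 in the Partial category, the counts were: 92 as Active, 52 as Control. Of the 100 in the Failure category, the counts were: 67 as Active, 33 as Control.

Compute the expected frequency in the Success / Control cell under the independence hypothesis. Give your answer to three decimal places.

Row total (Success) = 87; column total (Control) = 140; grand total N = 331.
Expected count = (row total × column total) / N = 87 × 140 / 331 = 36.798.

36.798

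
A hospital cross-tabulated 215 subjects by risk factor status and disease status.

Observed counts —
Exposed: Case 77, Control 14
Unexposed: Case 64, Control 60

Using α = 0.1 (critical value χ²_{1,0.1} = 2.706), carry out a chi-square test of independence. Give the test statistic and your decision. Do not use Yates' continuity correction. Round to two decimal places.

25.32; reject H₀

Row totals: 91, 124. Column totals: 141, 74. Grand total N = 215.
Expected counts (row total × column total / N):
  Exposed, Case: 91×141/215 = 59.679
  Exposed, Control: 91×74/215 = 31.321
  Unexposed, Case: 124×141/215 = 81.321
  Unexposed, Control: 124×74/215 = 42.679
Contributions (O − E)²/E:
  (77 − 59.679)²/59.679 = 5.0272
  (14 − 31.321)²/31.321 = 9.5788
  (64 − 81.321)²/81.321 = 3.6893
  (60 − 42.679)²/42.679 = 7.0296
χ² = 5.0272 + 9.5788 + 3.6893 + 7.0296 = 25.32
df = (2−1)(2−1) = 1. Since 25.32 > 2.706, reject the null hypothesis of independence at α = 0.1.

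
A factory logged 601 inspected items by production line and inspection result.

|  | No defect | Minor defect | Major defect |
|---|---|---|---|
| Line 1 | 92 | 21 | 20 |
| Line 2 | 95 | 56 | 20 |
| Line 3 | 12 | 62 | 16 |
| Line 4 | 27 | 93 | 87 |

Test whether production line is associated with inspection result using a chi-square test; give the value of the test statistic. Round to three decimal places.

Row totals: 133, 171, 90, 207. Column totals: 226, 232, 143. Grand total N = 601.
Expected counts (row total × column total / N):
  Line 1, No defect: 133×226/601 = 50.0133
  Line 1, Minor defect: 133×232/601 = 51.3411
  Line 1, Major defect: 133×143/601 = 31.6456
  Line 2, No defect: 171×226/601 = 64.3028
  Line 2, Minor defect: 171×232/601 = 66.0100
  Line 2, Major defect: 171×143/601 = 40.6872
  Line 3, No defect: 90×226/601 = 33.8436
  Line 3, Minor defect: 90×232/601 = 34.7421
  Line 3, Major defect: 90×143/601 = 21.4143
  Line 4, No defect: 207×226/601 = 77.8403
  Line 4, Minor defect: 207×232/601 = 79.9068
  Line 4, Major defect: 207×143/601 = 49.2529
Contributions (O − E)²/E:
  (92 − 50.0133)²/50.0133 = 35.2483
  (21 − 51.3411)²/51.3411 = 17.9307
  (20 − 31.6456)²/31.6456 = 4.2856
  (95 − 64.3028)²/64.3028 = 14.6544
  (56 − 66.0100)²/66.0100 = 1.5180
  (20 − 40.6872)²/40.6872 = 10.5183
  (12 − 33.8436)²/33.8436 = 14.0985
  (62 − 34.7421)²/34.7421 = 21.3860
  (16 − 21.4143)²/21.4143 = 1.3689
  (27 − 77.8403)²/77.8403 = 33.2056
  (93 − 79.9068)²/79.9068 = 2.1454
  (87 − 49.2529)²/49.2529 = 28.9291
χ² = 35.2483 + 17.9307 + 4.2856 + 14.6544 + 1.5180 + 10.5183 + 14.0985 + 21.3860 + 1.3689 + 33.2056 + 2.1454 + 28.9291 = 185.289

185.289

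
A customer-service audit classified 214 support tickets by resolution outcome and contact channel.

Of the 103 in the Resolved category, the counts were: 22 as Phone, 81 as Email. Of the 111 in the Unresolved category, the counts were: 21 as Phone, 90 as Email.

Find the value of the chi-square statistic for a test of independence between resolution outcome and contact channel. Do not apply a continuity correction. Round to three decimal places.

Row totals: 103, 111. Column totals: 43, 171. Grand total N = 214.
Expected counts (row total × column total / N):
  Resolved, Phone: 103×43/214 = 20.6963
  Resolved, Email: 103×171/214 = 82.3037
  Unresolved, Phone: 111×43/214 = 22.3037
  Unresolved, Email: 111×171/214 = 88.6963
Contributions (O − E)²/E:
  (22 − 20.6963)²/20.6963 = 0.0821
  (81 − 82.3037)²/82.3037 = 0.0207
  (21 − 22.3037)²/22.3037 = 0.0762
  (90 − 88.6963)²/88.6963 = 0.0192
χ² = 0.0821 + 0.0207 + 0.0762 + 0.0192 = 0.198

0.198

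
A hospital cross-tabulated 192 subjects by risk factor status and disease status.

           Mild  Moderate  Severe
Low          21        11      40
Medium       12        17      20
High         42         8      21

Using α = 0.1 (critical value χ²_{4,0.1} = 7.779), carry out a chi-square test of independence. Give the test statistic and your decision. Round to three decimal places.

26.781; reject H₀

Row totals: 72, 49, 71. Column totals: 75, 36, 81. Grand total N = 192.
Expected counts (row total × column total / N):
  Low, Mild: 72×75/192 = 28.1250
  Low, Moderate: 72×36/192 = 13.5000
  Low, Severe: 72×81/192 = 30.3750
  Medium, Mild: 49×75/192 = 19.1406
  Medium, Moderate: 49×36/192 = 9.1875
  Medium, Severe: 49×81/192 = 20.6719
  High, Mild: 71×75/192 = 27.7344
  High, Moderate: 71×36/192 = 13.3125
  High, Severe: 71×81/192 = 29.9531
Contributions (O − E)²/E:
  (21 − 28.1250)²/28.1250 = 1.8050
  (11 − 13.5000)²/13.5000 = 0.4630
  (40 − 30.3750)²/30.3750 = 3.0499
  (12 − 19.1406)²/19.1406 = 2.6639
  (17 − 9.1875)²/9.1875 = 6.6433
  (20 − 20.6719)²/20.6719 = 0.0218
  (42 − 27.7344)²/27.7344 = 7.3377
  (8 − 13.3125)²/13.3125 = 2.1200
  (21 − 29.9531)²/29.9531 = 2.6761
χ² = 1.8050 + 0.4630 + 3.0499 + 2.6639 + 6.6433 + 0.0218 + 7.3377 + 2.1200 + 2.6761 = 26.781
df = (3−1)(3−1) = 4. Since 26.781 > 7.779, reject the null hypothesis of independence at α = 0.1.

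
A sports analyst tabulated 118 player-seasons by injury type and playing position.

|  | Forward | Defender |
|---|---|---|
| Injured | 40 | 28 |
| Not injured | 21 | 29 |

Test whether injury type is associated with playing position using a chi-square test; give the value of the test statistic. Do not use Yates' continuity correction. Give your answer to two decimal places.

3.27

Row totals: 68, 50. Column totals: 61, 57. Grand total N = 118.
Expected counts (row total × column total / N):
  Injured, Forward: 68×61/118 = 35.153
  Injured, Defender: 68×57/118 = 32.847
  Not injured, Forward: 50×61/118 = 25.847
  Not injured, Defender: 50×57/118 = 24.153
Contributions (O − E)²/E:
  (40 − 35.153)²/35.153 = 0.6683
  (28 − 32.847)²/32.847 = 0.7152
  (21 − 25.847)²/25.847 = 0.9089
  (29 − 24.153)²/24.153 = 0.9727
χ² = 0.6683 + 0.7152 + 0.9089 + 0.9727 = 3.27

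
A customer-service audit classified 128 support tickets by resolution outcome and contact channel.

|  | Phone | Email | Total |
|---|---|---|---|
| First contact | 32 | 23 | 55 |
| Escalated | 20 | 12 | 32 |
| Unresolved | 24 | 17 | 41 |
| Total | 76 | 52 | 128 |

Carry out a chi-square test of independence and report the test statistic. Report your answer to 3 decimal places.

0.174

Grand total N = 128.
Expected counts (row total × column total / N):
  First contact, Phone: 55×76/128 = 32.6562
  First contact, Email: 55×52/128 = 22.3438
  Escalated, Phone: 32×76/128 = 19.0000
  Escalated, Email: 32×52/128 = 13.0000
  Unresolved, Phone: 41×76/128 = 24.3438
  Unresolved, Email: 41×52/128 = 16.6562
Contributions (O − E)²/E:
  (32 − 32.6562)²/32.6562 = 0.0132
  (23 − 22.3438)²/22.3438 = 0.0193
  (20 − 19.0000)²/19.0000 = 0.0526
  (12 − 13.0000)²/13.0000 = 0.0769
  (24 − 24.3438)²/24.3438 = 0.0049
  (17 − 16.6562)²/16.6562 = 0.0071
χ² = 0.0132 + 0.0193 + 0.0526 + 0.0769 + 0.0049 + 0.0071 = 0.174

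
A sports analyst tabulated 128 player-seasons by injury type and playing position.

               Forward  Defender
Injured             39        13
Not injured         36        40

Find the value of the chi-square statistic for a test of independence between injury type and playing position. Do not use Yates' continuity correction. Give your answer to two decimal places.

Row totals: 52, 76. Column totals: 75, 53. Grand total N = 128.
Expected counts (row total × column total / N):
  Injured, Forward: 52×75/128 = 30.469
  Injured, Defender: 52×53/128 = 21.531
  Not injured, Forward: 76×75/128 = 44.531
  Not injured, Defender: 76×53/128 = 31.469
Contributions (O − E)²/E:
  (39 − 30.469)²/30.469 = 2.3886
  (13 − 21.531)²/21.531 = 3.3801
  (36 − 44.531)²/44.531 = 1.6343
  (40 − 31.469)²/31.469 = 2.3127
χ² = 2.3886 + 3.3801 + 1.6343 + 2.3127 = 9.72

9.72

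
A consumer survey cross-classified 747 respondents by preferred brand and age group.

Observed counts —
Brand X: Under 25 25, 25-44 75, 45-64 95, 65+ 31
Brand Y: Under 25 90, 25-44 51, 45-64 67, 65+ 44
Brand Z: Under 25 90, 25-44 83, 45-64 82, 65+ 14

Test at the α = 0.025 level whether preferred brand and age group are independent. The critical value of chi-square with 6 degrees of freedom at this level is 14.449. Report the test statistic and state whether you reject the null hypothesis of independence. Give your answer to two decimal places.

Row totals: 226, 252, 269. Column totals: 205, 209, 244, 89. Grand total N = 747.
Expected counts (row total × column total / N):
  Brand X, Under 25: 226×205/747 = 62.021
  Brand X, 25-44: 226×209/747 = 63.232
  Brand X, 45-64: 226×244/747 = 73.821
  Brand X, 65+: 226×89/747 = 26.926
  Brand Y, Under 25: 252×205/747 = 69.157
  Brand Y, 25-44: 252×209/747 = 70.506
  Brand Y, 45-64: 252×244/747 = 82.313
  Brand Y, 65+: 252×89/747 = 30.024
  Brand Z, Under 25: 269×205/747 = 73.822
  Brand Z, 25-44: 269×209/747 = 75.262
  Brand Z, 45-64: 269×244/747 = 87.866
  Brand Z, 65+: 269×89/747 = 32.050
Contributions (O − E)²/E:
  (25 − 62.021)²/62.021 = 22.0982
  (75 − 63.232)²/63.232 = 2.1901
  (95 − 73.821)²/73.821 = 6.0762
  (31 − 26.926)²/26.926 = 0.6164
  (90 − 69.157)²/69.157 = 6.2818
  (51 − 70.506)²/70.506 = 5.3965
  (67 − 82.313)²/82.313 = 2.8487
  (44 − 30.024)²/30.024 = 6.5057
  (90 − 73.822)²/73.822 = 3.5454
  (83 − 75.262)²/75.262 = 0.7956
  (82 − 87.866)²/87.866 = 0.3916
  (14 − 32.050)²/32.050 = 10.1654
χ² = 22.0982 + 2.1901 + 6.0762 + 0.6164 + 6.2818 + 5.3965 + 2.8487 + 6.5057 + 3.5454 + 0.7956 + 0.3916 + 10.1654 = 66.91
df = (3−1)(4−1) = 6. Since 66.91 > 14.449, reject the null hypothesis of independence at α = 0.025.

66.91; reject H₀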